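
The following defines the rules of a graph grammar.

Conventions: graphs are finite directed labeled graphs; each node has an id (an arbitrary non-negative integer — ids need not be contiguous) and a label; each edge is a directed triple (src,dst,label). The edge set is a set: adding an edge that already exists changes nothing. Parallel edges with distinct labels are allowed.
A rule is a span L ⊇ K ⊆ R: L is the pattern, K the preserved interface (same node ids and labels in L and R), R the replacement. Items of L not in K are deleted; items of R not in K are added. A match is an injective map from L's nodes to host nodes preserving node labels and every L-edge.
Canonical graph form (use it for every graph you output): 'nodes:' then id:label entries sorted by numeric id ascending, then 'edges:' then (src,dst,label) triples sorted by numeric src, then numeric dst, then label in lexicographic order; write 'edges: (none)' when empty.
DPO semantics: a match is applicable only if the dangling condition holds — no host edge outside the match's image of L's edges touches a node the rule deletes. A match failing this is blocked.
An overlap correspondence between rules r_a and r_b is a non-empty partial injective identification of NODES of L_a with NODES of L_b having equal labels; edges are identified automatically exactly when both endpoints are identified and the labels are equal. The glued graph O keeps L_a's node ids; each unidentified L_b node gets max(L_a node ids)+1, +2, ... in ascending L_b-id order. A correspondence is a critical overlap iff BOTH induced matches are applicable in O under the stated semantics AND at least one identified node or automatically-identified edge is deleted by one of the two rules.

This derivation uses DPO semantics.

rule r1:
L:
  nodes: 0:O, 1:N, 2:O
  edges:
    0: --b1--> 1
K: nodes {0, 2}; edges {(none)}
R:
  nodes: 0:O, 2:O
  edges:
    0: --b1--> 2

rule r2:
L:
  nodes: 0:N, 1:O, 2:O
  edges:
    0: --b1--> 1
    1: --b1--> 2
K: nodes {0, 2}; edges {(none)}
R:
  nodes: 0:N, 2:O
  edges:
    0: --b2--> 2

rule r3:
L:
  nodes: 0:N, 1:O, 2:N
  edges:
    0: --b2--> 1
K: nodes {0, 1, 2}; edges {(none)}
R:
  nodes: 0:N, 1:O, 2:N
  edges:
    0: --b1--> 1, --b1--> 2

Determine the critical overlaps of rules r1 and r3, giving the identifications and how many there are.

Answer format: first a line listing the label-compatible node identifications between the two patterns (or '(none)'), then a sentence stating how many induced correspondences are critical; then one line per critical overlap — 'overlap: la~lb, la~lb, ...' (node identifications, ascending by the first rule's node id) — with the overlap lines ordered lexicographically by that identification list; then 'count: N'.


label-compatible node identifications between L(r1) and L(r3): 0~1, 1~0, 1~2, 2~1
3 of the induced correspondences are critical overlaps of r1 and r3.
overlap: 0~1, 1~2
overlap: 1~2
overlap: 1~2, 2~1
count: 3


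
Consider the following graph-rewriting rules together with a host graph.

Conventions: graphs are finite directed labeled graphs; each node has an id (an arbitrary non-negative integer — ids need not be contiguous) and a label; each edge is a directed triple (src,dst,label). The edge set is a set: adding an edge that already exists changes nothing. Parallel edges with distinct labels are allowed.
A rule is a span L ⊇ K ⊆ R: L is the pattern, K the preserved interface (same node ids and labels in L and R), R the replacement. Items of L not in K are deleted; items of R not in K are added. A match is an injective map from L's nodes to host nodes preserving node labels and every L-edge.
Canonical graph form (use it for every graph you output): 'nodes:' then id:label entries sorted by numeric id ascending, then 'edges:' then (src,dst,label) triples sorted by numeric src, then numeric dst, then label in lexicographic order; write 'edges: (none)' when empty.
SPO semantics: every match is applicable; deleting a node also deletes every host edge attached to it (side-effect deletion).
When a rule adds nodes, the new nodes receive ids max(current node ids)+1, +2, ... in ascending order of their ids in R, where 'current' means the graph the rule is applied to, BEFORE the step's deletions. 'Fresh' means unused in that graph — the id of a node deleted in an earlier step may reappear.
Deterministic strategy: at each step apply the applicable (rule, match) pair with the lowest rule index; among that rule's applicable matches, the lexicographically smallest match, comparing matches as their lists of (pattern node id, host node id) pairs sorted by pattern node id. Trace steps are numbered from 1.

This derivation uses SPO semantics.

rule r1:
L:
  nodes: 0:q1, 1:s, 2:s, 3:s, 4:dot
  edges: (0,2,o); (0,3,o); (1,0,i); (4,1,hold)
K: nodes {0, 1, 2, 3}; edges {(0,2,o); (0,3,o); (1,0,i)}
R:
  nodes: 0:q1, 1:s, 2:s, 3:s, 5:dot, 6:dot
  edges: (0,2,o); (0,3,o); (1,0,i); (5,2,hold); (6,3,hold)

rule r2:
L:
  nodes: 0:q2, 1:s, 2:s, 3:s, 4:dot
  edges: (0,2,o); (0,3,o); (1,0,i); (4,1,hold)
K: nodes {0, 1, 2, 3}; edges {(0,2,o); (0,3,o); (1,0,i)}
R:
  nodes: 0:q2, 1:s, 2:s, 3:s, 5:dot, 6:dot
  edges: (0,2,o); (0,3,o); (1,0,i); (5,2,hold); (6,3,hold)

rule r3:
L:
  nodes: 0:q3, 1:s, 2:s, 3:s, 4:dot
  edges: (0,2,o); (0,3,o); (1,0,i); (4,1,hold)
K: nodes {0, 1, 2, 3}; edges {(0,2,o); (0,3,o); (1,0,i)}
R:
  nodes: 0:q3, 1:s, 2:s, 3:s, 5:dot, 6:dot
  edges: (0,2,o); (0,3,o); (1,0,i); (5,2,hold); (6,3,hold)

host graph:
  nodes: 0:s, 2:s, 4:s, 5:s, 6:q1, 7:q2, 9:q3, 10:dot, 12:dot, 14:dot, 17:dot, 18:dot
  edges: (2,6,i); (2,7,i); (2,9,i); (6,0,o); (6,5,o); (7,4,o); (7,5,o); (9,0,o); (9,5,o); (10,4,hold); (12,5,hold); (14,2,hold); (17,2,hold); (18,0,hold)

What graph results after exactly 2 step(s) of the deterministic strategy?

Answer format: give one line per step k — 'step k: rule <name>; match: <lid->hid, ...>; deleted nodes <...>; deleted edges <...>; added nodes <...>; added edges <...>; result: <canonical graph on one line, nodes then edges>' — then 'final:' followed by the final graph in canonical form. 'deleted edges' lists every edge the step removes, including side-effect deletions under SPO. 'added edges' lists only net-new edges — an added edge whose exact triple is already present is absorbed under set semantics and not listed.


step 1: rule r1; match: 0->6, 1->2, 2->0, 3->5, 4->14; deleted nodes 14; deleted edges (14,2,hold); added nodes 19, 20; added edges (19,0,hold); (20,5,hold); result: nodes: 0:s, 2:s, 4:s, 5:s, 6:q1, 7:q2, 9:q3, 10:dot, 12:dot, 17:dot, 18:dot, 19:dot, 20:dot edges: (2,6,i); (2,7,i); (2,9,i); (6,0,o); (6,5,o); (7,4,o); (7,5,o); (9,0,o); (9,5,o); (10,4,hold); (12,5,hold); (17,2,hold); (18,0,hold); (19,0,hold); (20,5,hold)
step 2: rule r1; match: 0->6, 1->2, 2->0, 3->5, 4->17; deleted nodes 17; deleted edges (17,2,hold); added nodes 21, 22; added edges (21,0,hold); (22,5,hold); result: nodes: 0:s, 2:s, 4:s, 5:s, 6:q1, 7:q2, 9:q3, 10:dot, 12:dot, 18:dot, 19:dot, 20:dot, 21:dot, 22:dot edges: (2,6,i); (2,7,i); (2,9,i); (6,0,o); (6,5,o); (7,4,o); (7,5,o); (9,0,o); (9,5,o); (10,4,hold); (12,5,hold); (18,0,hold); (19,0,hold); (20,5,hold); (21,0,hold); (22,5,hold)
final:
nodes: 0:s, 2:s, 4:s, 5:s, 6:q1, 7:q2, 9:q3, 10:dot, 12:dot, 18:dot, 19:dot, 20:dot, 21:dot, 22:dot
edges: (2,6,i); (2,7,i); (2,9,i); (6,0,o); (6,5,o); (7,4,o); (7,5,o); (9,0,o); (9,5,o); (10,4,hold); (12,5,hold); (18,0,hold); (19,0,hold); (20,5,hold); (21,0,hold); (22,5,hold)


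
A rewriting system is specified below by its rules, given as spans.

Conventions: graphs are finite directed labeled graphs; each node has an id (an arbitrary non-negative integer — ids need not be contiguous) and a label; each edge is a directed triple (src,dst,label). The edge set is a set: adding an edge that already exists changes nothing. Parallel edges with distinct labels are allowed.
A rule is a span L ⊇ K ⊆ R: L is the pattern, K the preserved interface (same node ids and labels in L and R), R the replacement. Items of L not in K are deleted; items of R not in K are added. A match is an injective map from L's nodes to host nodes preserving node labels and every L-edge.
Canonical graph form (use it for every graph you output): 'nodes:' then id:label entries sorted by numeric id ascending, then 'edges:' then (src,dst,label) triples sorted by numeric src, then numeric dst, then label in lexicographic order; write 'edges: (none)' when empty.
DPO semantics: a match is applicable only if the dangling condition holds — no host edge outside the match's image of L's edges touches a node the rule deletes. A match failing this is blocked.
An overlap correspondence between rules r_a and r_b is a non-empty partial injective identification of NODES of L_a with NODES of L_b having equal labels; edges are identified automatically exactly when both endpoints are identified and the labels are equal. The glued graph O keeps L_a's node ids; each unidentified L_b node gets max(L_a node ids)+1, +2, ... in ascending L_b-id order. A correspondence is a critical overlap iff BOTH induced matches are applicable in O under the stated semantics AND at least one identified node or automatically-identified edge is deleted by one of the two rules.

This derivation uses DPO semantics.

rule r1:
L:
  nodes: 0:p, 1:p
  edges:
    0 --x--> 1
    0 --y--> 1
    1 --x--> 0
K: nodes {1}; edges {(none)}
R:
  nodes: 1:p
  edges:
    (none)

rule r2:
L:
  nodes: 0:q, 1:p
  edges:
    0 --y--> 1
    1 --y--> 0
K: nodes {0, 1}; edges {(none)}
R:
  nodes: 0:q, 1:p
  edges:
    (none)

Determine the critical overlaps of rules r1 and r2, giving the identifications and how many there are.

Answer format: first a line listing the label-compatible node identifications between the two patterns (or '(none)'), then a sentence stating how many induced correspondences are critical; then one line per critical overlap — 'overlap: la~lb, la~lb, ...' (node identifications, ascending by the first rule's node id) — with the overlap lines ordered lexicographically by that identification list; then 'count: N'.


label-compatible node identifications between L(r1) and L(r2): 0~1, 1~1
0 of the induced correspondences are critical overlaps of r1 and r2.
count: 0


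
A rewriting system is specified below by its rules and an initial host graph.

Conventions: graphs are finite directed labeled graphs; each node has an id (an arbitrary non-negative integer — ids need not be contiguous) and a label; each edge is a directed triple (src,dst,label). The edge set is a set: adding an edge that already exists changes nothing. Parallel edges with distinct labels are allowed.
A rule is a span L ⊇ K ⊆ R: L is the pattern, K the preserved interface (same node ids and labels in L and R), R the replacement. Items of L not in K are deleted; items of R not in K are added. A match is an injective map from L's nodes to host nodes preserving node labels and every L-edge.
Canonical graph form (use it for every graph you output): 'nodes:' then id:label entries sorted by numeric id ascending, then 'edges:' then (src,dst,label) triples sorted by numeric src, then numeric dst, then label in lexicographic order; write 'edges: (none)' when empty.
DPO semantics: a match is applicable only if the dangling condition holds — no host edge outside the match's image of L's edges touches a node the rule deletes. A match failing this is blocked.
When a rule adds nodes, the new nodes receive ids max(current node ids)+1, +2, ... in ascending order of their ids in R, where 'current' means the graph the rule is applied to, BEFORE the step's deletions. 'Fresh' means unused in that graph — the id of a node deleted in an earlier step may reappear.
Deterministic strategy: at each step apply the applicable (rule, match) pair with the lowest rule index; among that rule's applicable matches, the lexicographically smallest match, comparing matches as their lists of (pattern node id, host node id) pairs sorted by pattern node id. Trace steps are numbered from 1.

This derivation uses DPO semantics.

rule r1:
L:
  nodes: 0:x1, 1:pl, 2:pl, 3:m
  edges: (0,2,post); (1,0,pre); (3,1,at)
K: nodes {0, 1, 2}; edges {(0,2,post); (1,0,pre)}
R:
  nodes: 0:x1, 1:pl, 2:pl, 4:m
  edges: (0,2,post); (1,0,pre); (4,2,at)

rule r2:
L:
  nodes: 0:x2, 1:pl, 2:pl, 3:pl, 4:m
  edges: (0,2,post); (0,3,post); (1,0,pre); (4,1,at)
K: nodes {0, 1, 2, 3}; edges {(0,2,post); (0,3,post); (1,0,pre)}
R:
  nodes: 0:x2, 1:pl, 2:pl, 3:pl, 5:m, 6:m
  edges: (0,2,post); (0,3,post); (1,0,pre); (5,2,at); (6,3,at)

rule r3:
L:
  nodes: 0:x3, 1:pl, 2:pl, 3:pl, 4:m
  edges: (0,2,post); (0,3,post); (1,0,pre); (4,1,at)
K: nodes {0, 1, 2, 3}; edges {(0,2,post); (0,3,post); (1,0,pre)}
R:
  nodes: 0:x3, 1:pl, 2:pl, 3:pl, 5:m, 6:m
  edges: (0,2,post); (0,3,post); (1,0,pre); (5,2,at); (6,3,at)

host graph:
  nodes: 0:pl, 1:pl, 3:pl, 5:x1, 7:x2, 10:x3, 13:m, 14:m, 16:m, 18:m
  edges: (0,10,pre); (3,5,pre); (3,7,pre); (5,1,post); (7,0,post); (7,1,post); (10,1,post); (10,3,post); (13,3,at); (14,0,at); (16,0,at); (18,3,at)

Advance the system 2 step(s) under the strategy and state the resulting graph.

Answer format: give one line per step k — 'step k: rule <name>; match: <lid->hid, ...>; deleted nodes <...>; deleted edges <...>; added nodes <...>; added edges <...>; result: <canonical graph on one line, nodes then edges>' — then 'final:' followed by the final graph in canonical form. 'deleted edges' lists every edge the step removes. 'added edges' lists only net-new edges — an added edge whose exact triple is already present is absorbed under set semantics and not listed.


step 1: rule r1; match: 0->5, 1->3, 2->1, 3->13; deleted nodes 13; deleted edges (13,3,at); added nodes 19; added edges (19,1,at); result: nodes: 0:pl, 1:pl, 3:pl, 5:x1, 7:x2, 10:x3, 14:m, 16:m, 18:m, 19:m edges: (0,10,pre); (3,5,pre); (3,7,pre); (5,1,post); (7,0,post); (7,1,post); (10,1,post); (10,3,post); (14,0,at); (16,0,at); (18,3,at); (19,1,at)
step 2: rule r1; match: 0->5, 1->3, 2->1, 3->18; deleted nodes 18; deleted edges (18,3,at); added nodes 20; added edges (20,1,at); result: nodes: 0:pl, 1:pl, 3:pl, 5:x1, 7:x2, 10:x3, 14:m, 16:m, 19:m, 20:m edges: (0,10,pre); (3,5,pre); (3,7,pre); (5,1,post); (7,0,post); (7,1,post); (10,1,post); (10,3,post); (14,0,at); (16,0,at); (19,1,at); (20,1,at)
final:
nodes: 0:pl, 1:pl, 3:pl, 5:x1, 7:x2, 10:x3, 14:m, 16:m, 19:m, 20:m
edges: (0,10,pre); (3,5,pre); (3,7,pre); (5,1,post); (7,0,post); (7,1,post); (10,1,post); (10,3,post); (14,0,at); (16,0,at); (19,1,at); (20,1,at)


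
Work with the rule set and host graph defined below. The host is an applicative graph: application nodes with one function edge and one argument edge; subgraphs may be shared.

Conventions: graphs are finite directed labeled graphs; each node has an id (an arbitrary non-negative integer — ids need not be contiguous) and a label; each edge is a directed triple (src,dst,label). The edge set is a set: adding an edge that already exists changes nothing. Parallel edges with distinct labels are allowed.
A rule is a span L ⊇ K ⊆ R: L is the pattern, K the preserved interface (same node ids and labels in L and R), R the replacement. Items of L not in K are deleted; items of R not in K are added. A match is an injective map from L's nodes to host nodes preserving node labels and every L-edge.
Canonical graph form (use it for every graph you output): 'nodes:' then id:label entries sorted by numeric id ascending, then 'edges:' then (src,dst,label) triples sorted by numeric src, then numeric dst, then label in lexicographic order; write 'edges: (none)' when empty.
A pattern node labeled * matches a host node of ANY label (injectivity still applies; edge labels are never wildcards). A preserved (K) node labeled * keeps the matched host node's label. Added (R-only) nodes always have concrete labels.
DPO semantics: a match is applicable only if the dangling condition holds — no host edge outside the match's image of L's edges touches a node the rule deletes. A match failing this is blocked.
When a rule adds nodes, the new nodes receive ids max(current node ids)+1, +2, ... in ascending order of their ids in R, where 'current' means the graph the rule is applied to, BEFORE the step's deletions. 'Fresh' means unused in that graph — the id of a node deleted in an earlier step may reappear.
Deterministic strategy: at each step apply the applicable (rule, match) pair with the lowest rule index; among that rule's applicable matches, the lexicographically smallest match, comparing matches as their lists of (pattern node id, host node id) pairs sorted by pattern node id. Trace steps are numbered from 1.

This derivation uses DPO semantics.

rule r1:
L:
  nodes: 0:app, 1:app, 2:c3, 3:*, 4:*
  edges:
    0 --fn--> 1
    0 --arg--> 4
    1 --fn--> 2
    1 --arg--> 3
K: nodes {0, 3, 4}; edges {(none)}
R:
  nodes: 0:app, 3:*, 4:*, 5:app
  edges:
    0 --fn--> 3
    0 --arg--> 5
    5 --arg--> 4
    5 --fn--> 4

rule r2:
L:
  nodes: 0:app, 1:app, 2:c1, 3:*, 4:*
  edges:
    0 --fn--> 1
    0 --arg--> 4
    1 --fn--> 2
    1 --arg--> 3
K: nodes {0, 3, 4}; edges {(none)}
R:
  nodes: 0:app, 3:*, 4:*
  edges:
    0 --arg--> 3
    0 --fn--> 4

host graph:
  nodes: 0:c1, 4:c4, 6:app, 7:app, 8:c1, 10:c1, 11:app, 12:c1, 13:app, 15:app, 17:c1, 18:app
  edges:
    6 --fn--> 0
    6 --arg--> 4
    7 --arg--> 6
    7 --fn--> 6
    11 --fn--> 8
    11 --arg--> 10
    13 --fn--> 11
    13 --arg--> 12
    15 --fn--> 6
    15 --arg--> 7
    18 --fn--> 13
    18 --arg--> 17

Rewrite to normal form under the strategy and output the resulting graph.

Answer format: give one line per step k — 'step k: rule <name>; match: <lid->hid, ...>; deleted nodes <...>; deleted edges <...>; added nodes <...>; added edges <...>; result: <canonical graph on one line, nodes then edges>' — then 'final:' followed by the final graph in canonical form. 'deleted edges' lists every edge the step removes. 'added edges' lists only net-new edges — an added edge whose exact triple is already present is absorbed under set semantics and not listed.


step 1: rule r2; match: 0->13, 1->11, 2->8, 3->10, 4->12; deleted nodes 8, 11; deleted edges (11,8,fn); (11,10,arg); (13,11,fn); (13,12,arg); added nodes (none); added edges (13,10,arg); (13,12,fn); result: nodes: 0:c1, 4:c4, 6:app, 7:app, 10:c1, 12:c1, 13:app, 15:app, 17:c1, 18:app edges: (6,0,fn); (6,4,arg); (7,6,arg); (7,6,fn); (13,10,arg); (13,12,fn); (15,6,fn); (15,7,arg); (18,13,fn); (18,17,arg)
step 2: rule r2; match: 0->18, 1->13, 2->12, 3->10, 4->17; deleted nodes 12, 13; deleted edges (13,10,arg); (13,12,fn); (18,13,fn); (18,17,arg); added nodes (none); added edges (18,10,arg); (18,17,fn); result: nodes: 0:c1, 4:c4, 6:app, 7:app, 10:c1, 15:app, 17:c1, 18:app edges: (6,0,fn); (6,4,arg); (7,6,arg); (7,6,fn); (15,6,fn); (15,7,arg); (18,10,arg); (18,17,fn)
final:
nodes: 0:c1, 4:c4, 6:app, 7:app, 10:c1, 15:app, 17:c1, 18:app
edges: (6,0,fn); (6,4,arg); (7,6,arg); (7,6,fn); (15,6,fn); (15,7,arg); (18,10,arg); (18,17,fn)


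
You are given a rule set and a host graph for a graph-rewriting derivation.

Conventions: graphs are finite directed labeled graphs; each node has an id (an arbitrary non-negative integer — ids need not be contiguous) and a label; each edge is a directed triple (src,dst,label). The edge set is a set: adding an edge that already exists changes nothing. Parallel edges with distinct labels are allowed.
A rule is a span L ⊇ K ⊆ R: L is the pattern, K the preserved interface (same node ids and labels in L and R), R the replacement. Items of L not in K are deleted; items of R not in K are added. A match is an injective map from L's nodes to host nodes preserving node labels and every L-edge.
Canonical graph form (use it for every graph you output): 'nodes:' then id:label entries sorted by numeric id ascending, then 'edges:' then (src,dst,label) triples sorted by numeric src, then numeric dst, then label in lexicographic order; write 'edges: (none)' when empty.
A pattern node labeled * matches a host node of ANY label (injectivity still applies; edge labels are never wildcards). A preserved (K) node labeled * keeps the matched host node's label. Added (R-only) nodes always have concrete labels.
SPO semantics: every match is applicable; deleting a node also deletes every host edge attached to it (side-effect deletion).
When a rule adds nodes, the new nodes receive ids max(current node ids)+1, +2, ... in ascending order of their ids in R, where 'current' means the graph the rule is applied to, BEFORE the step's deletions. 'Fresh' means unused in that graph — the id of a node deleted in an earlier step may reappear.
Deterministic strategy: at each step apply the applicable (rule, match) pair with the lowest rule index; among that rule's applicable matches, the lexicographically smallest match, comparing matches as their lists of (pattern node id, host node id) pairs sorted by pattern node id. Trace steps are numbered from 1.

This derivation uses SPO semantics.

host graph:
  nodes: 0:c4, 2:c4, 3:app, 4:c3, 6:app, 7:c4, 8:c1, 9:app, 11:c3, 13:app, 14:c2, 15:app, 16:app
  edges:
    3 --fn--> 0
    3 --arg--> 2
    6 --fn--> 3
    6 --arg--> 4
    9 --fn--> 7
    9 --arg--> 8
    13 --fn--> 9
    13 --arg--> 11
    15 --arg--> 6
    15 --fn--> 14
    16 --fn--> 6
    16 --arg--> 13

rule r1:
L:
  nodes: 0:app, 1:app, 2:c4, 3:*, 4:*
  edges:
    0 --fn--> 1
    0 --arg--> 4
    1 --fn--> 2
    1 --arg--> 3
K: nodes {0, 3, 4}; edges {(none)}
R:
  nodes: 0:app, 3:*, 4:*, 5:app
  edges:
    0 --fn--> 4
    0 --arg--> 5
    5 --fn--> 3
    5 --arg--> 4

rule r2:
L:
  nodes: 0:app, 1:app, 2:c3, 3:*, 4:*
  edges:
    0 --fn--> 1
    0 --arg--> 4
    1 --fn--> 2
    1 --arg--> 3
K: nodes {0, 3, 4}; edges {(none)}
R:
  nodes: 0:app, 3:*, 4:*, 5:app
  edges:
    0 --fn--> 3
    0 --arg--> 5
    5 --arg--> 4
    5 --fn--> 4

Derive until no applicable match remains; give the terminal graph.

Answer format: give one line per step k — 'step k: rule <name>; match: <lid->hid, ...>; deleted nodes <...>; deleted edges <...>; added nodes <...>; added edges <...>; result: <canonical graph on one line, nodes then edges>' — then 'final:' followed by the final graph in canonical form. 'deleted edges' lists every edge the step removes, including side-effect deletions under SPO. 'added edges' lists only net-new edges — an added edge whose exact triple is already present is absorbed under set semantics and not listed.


step 1: rule r1; match: 0->6, 1->3, 2->0, 3->2, 4->4; deleted nodes 0, 3; deleted edges (3,0,fn); (3,2,arg); (6,3,fn); (6,4,arg); added nodes 17; added edges (6,4,fn); (6,17,arg); (17,2,fn); (17,4,arg); result: nodes: 2:c4, 4:c3, 6:app, 7:c4, 8:c1, 9:app, 11:c3, 13:app, 14:c2, 15:app, 16:app, 17:app edges: (6,4,fn); (6,17,arg); (9,7,fn); (9,8,arg); (13,9,fn); (13,11,arg); (15,6,arg); (15,14,fn); (16,6,fn); (16,13,arg); (17,2,fn); (17,4,arg)
step 2: rule r1; match: 0->13, 1->9, 2->7, 3->8, 4->11; deleted nodes 7, 9; deleted edges (9,7,fn); (9,8,arg); (13,9,fn); (13,11,arg); added nodes 18; added edges (13,11,fn); (13,18,arg); (18,8,fn); (18,11,arg); result: nodes: 2:c4, 4:c3, 6:app, 8:c1, 11:c3, 13:app, 14:c2, 15:app, 16:app, 17:app, 18:app edges: (6,4,fn); (6,17,arg); (13,11,fn); (13,18,arg); (15,6,arg); (15,14,fn); (16,6,fn); (16,13,arg); (17,2,fn); (17,4,arg); (18,8,fn); (18,11,arg)
step 3: rule r2; match: 0->16, 1->6, 2->4, 3->17, 4->13; deleted nodes 4, 6; deleted edges (6,4,fn); (6,17,arg); (15,6,arg); (16,6,fn); (16,13,arg); (17,4,arg); added nodes 19; added edges (16,17,fn); (16,19,arg); (19,13,arg); (19,13,fn); result: nodes: 2:c4, 8:c1, 11:c3, 13:app, 14:c2, 15:app, 16:app, 17:app, 18:app, 19:app edges: (13,11,fn); (13,18,arg); (15,14,fn); (16,17,fn); (16,19,arg); (17,2,fn); (18,8,fn); (18,11,arg); (19,13,arg); (19,13,fn)
final:
nodes: 2:c4, 8:c1, 11:c3, 13:app, 14:c2, 15:app, 16:app, 17:app, 18:app, 19:app
edges: (13,11,fn); (13,18,arg); (15,14,fn); (16,17,fn); (16,19,arg); (17,2,fn); (18,8,fn); (18,11,arg); (19,13,arg); (19,13,fn)


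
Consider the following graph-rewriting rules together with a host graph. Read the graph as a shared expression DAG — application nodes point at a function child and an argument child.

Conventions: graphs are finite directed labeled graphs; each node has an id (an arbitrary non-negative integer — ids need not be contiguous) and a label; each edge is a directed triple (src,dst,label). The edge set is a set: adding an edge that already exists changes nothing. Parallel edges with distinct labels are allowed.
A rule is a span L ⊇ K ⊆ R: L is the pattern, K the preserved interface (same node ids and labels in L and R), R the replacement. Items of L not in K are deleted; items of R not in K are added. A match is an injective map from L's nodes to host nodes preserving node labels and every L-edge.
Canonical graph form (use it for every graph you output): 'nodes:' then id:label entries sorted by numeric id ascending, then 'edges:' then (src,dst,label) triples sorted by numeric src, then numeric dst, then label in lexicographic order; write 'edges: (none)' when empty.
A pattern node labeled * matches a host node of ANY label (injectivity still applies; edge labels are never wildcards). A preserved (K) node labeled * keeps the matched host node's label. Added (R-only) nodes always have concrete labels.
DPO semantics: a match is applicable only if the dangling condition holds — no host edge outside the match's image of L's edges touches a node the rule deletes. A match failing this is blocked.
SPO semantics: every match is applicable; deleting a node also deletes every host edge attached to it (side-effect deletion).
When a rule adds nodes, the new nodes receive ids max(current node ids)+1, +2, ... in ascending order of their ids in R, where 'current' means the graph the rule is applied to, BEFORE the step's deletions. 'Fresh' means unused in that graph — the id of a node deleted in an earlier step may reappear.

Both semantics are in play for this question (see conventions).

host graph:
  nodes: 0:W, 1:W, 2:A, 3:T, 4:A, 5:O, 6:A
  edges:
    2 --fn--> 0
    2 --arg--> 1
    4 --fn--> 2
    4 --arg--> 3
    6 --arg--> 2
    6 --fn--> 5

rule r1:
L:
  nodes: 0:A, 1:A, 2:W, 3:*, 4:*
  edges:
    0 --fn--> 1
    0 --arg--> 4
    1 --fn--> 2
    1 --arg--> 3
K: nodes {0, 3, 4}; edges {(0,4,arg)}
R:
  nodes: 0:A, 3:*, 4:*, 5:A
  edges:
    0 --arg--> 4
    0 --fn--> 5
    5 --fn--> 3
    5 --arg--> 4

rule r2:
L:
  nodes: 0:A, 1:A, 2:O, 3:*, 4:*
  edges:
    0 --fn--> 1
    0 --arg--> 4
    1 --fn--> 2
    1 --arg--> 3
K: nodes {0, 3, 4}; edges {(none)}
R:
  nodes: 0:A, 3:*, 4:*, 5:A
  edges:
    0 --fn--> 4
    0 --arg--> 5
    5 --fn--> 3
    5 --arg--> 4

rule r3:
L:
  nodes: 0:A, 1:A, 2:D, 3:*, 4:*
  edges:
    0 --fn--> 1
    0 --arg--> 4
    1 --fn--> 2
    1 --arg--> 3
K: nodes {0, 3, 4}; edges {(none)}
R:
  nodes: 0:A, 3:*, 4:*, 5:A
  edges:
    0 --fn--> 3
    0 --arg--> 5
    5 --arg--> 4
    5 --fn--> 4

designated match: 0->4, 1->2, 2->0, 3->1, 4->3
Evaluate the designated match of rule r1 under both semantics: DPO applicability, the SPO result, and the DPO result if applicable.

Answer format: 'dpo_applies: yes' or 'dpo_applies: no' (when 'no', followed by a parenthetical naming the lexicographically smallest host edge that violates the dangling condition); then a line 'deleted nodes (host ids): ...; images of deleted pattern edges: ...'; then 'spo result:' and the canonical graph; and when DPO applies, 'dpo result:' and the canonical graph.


dpo_applies: no
(the rule deletes node 2, which keeps host edge (6,2,arg) outside the match image — the dangling condition fails, DPO blocks; SPO proceeds and side-deletes such edges)
deleted nodes (host ids): 0, 2; images of deleted pattern edges: (2,0,fn); (2,1,arg); (4,2,fn)
spo result:
nodes: 1:W, 3:T, 4:A, 5:O, 6:A, 7:A
edges: (4,3,arg); (4,7,fn); (6,5,fn); (7,1,fn); (7,3,arg)


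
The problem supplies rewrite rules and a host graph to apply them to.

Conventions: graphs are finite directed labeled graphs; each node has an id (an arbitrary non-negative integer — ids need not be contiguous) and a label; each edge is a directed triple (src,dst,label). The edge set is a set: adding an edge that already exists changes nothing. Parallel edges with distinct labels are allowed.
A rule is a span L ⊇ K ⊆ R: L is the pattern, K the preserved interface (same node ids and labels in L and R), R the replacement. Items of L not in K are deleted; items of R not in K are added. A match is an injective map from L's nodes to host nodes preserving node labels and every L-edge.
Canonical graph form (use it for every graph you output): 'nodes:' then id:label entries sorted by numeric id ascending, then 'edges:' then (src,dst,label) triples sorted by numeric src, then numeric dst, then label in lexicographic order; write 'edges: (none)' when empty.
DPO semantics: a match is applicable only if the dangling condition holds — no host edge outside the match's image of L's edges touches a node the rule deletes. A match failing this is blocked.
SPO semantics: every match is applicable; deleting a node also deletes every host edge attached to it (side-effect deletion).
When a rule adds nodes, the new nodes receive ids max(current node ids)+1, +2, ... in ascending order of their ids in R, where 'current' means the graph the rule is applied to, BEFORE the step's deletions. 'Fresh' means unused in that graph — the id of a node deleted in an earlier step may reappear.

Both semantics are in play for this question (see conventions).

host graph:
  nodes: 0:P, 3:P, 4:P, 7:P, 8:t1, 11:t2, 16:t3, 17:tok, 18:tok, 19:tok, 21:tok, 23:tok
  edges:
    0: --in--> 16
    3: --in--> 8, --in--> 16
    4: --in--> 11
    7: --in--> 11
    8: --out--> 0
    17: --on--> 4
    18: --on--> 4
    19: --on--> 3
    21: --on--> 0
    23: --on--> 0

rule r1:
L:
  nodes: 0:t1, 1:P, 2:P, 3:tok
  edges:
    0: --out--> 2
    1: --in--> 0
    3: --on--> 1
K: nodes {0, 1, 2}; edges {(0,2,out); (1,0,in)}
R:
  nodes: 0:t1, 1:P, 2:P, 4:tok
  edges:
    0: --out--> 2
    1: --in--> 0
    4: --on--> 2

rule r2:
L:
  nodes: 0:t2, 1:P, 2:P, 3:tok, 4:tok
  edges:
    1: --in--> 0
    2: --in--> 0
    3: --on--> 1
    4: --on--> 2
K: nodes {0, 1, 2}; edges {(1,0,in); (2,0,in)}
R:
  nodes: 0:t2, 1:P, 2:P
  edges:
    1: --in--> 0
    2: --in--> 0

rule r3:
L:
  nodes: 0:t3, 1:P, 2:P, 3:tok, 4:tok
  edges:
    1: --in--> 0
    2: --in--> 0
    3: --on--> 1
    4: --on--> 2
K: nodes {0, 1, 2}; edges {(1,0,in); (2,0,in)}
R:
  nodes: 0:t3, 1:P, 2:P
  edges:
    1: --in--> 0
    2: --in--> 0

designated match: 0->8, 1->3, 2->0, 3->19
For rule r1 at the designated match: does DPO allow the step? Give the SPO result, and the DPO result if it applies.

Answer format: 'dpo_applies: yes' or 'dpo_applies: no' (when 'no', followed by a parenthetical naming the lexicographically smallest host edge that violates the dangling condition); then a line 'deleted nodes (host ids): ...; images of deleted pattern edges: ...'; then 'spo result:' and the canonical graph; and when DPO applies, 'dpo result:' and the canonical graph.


dpo_applies: yes
deleted nodes (host ids): 19; images of deleted pattern edges: (19,3,on)
spo result:
nodes: 0:P, 3:P, 4:P, 7:P, 8:t1, 11:t2, 16:t3, 17:tok, 18:tok, 21:tok, 23:tok, 24:tok
edges: (0,16,in); (3,8,in); (3,16,in); (4,11,in); (7,11,in); (8,0,out); (17,4,on); (18,4,on); (21,0,on); (23,0,on); (24,0,on)
dpo result:
nodes: 0:P, 3:P, 4:P, 7:P, 8:t1, 11:t2, 16:t3, 17:tok, 18:tok, 21:tok, 23:tok, 24:tok
edges: (0,16,in); (3,8,in); (3,16,in); (4,11,in); (7,11,in); (8,0,out); (17,4,on); (18,4,on); (21,0,on); (23,0,on); (24,0,on)


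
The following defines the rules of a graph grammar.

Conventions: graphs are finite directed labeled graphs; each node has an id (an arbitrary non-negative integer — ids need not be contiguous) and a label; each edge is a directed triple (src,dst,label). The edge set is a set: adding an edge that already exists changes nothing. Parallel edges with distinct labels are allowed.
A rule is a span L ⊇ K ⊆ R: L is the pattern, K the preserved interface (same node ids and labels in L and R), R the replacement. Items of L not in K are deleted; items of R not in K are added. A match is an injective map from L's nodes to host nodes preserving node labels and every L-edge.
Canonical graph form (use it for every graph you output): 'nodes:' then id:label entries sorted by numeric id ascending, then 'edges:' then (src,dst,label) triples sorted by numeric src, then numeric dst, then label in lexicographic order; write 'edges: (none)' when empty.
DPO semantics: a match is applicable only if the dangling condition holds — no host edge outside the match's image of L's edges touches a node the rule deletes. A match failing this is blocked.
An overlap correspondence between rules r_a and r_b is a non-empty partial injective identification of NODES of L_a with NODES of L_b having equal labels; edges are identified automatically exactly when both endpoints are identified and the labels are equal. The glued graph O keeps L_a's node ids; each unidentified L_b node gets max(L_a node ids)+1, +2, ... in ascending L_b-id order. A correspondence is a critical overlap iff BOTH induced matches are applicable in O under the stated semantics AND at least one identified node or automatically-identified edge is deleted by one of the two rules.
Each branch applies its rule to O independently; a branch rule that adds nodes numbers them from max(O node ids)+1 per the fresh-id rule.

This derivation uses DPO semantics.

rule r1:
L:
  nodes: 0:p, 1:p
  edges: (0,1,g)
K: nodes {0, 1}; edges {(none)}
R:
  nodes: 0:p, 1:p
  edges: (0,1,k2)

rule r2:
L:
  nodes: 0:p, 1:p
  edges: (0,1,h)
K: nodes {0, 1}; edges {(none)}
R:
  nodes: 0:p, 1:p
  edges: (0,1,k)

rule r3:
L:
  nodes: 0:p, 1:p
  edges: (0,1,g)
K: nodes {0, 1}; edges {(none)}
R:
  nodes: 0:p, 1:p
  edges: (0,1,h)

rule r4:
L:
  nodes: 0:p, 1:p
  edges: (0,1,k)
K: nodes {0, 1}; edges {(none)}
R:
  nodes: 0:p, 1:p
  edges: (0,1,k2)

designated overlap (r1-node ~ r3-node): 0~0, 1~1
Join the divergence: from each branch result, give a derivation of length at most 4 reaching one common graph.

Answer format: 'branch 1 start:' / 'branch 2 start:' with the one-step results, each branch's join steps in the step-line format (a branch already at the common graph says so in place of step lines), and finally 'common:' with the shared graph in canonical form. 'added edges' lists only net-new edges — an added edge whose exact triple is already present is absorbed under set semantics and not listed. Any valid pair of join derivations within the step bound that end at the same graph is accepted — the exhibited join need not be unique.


branch 1 start:
nodes: 0:p, 1:p
edges: (0,1,k2)
branch 2 start:
nodes: 0:p, 1:p
edges: (0,1,h)
branch 1: already at the common graph (0 steps)
branch 2 step 1: rule r2; match: 0->0, 1->1; deleted nodes (none); deleted edges (0,1,h); added nodes (none); added edges (0,1,k); result: nodes: 0:p, 1:p edges: (0,1,k)
branch 2 step 2: rule r4; match: 0->0, 1->1; deleted nodes (none); deleted edges (0,1,k); added nodes (none); added edges (0,1,k2); result: nodes: 0:p, 1:p edges: (0,1,k2)
common:
nodes: 0:p, 1:p
edges: (0,1,k2)


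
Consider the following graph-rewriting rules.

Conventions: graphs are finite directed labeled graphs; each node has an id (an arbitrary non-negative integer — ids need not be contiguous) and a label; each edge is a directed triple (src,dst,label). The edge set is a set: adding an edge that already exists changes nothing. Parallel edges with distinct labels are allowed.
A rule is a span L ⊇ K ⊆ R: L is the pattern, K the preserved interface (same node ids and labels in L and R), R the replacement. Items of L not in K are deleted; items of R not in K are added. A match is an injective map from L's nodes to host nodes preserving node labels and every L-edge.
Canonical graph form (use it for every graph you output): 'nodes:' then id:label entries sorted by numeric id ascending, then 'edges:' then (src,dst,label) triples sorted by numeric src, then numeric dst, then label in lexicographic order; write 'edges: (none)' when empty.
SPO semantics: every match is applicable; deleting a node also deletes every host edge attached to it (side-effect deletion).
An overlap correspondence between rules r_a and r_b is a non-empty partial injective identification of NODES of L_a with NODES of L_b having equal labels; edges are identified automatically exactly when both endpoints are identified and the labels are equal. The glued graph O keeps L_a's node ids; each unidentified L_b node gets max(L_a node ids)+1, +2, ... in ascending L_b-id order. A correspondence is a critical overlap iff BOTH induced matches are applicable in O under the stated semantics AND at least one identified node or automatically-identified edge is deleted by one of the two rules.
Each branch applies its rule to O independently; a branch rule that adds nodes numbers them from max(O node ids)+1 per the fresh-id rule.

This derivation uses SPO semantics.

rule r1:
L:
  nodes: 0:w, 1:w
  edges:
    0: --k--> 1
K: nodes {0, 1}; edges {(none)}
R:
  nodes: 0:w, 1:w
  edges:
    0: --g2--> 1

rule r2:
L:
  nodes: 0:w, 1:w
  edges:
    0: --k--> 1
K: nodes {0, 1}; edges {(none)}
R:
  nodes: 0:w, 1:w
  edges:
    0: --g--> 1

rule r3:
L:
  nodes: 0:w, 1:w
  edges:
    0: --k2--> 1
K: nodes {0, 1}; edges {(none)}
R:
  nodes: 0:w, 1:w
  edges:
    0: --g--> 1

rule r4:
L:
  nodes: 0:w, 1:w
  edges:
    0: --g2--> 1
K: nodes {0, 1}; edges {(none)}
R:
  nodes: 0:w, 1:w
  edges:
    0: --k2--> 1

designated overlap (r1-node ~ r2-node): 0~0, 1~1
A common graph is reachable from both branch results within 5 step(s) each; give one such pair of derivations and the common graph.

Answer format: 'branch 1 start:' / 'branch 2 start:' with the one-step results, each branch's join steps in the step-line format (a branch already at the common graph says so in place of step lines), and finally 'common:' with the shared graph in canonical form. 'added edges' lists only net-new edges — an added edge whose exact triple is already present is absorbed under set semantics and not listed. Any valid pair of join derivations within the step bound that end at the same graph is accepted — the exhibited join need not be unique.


branch 1 start:
nodes: 0:w, 1:w
edges: (0,1,g2)
branch 2 start:
nodes: 0:w, 1:w
edges: (0,1,g)
branch 1 step 1: rule r4; match: 0->0, 1->1; deleted nodes (none); deleted edges (0,1,g2); added nodes (none); added edges (0,1,k2); result: nodes: 0:w, 1:w edges: (0,1,k2)
branch 1 step 2: rule r3; match: 0->0, 1->1; deleted nodes (none); deleted edges (0,1,k2); added nodes (none); added edges (0,1,g); result: nodes: 0:w, 1:w edges: (0,1,g)
branch 2: already at the common graph (0 steps)
common:
nodes: 0:w, 1:w
edges: (0,1,g)


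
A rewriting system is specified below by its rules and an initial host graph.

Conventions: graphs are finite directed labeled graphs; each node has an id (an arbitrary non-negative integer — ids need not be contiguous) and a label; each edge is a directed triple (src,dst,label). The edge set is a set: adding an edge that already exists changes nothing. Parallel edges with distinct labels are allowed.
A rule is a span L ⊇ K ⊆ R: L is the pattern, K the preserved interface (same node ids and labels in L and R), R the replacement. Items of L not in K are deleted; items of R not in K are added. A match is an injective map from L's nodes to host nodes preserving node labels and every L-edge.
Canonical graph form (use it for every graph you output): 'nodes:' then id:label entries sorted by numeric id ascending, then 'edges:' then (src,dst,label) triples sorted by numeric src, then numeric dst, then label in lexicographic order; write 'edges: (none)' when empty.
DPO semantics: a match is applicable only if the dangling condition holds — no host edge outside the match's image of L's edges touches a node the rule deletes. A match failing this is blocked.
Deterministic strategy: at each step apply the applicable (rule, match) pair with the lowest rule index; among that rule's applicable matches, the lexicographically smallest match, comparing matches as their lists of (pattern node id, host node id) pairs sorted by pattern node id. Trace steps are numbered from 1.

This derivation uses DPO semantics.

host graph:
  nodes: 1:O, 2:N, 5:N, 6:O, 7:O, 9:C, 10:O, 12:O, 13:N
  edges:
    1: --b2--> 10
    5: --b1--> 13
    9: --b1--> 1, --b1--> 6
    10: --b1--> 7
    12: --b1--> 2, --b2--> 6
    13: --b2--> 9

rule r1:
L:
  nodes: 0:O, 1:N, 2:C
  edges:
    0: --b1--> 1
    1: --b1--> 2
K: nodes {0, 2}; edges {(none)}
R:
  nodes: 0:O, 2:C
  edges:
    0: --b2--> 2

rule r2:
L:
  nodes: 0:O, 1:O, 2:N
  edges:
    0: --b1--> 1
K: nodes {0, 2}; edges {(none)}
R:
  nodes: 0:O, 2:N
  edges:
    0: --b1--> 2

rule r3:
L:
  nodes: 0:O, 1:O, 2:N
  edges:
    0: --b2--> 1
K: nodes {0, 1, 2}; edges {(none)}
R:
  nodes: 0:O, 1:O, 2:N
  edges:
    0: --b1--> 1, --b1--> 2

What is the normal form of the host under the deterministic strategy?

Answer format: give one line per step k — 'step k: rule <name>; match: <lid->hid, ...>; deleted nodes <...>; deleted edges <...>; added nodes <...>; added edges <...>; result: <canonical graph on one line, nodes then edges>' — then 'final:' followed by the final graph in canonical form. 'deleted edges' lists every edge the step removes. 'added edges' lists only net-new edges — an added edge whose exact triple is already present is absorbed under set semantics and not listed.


step 1: rule r2; match: 0->10, 1->7, 2->2; deleted nodes 7; deleted edges (10,7,b1); added nodes (none); added edges (10,2,b1); result: nodes: 1:O, 2:N, 5:N, 6:O, 9:C, 10:O, 12:O, 13:N edges: (1,10,b2); (5,13,b1); (9,1,b1); (9,6,b1); (10,2,b1); (12,2,b1); (12,6,b2); (13,9,b2)
step 2: rule r3; match: 0->1, 1->10, 2->2; deleted nodes (none); deleted edges (1,10,b2); added nodes (none); added edges (1,2,b1); (1,10,b1); result: nodes: 1:O, 2:N, 5:N, 6:O, 9:C, 10:O, 12:O, 13:N edges: (1,2,b1); (1,10,b1); (5,13,b1); (9,1,b1); (9,6,b1); (10,2,b1); (12,2,b1); (12,6,b2); (13,9,b2)
step 3: rule r3; match: 0->12, 1->6, 2->2; deleted nodes (none); deleted edges (12,6,b2); added nodes (none); added edges (12,6,b1); result: nodes: 1:O, 2:N, 5:N, 6:O, 9:C, 10:O, 12:O, 13:N edges: (1,2,b1); (1,10,b1); (5,13,b1); (9,1,b1); (9,6,b1); (10,2,b1); (12,2,b1); (12,6,b1); (13,9,b2)
final:
nodes: 1:O, 2:N, 5:N, 6:O, 9:C, 10:O, 12:O, 13:N
edges: (1,2,b1); (1,10,b1); (5,13,b1); (9,1,b1); (9,6,b1); (10,2,b1); (12,2,b1); (12,6,b1); (13,9,b2)
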